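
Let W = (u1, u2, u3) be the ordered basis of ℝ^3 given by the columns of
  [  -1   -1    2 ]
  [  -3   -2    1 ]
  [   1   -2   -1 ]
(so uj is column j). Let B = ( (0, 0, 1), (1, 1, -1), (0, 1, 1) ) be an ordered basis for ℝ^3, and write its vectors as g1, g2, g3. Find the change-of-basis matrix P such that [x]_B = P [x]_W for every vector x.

[[2, -2, 2], [-1, -1, 2], [-2, -1, -1]]

Take x = uj: its W-coordinates are the j-th standard unit vector, so P e_j — column j of P — equals [uj]_B.
u1 = 2g1 - g2 - 2g3, giving column 1 = (2, -1, -2); repeating for each j gives P = [[2, -2, 2], [-1, -1, 2], [-2, -1, -1]].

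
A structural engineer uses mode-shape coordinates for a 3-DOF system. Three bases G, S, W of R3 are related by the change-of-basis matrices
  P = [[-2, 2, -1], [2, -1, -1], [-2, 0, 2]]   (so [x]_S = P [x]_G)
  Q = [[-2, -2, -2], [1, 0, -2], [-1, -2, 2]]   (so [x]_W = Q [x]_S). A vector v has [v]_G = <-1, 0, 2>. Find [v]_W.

<-4, -12, 20>

Apply P to get S-coordinates <0, -4, 6>, then Q to get W-coordinates.
The result is [v]_W = <-4, -12, 20>.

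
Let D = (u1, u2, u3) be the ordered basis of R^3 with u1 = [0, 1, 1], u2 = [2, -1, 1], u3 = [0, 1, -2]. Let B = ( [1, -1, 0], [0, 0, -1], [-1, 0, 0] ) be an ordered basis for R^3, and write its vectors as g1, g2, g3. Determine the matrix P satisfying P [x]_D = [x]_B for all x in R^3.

[[-1, 1, -1], [-1, -1, 2], [-1, -1, -1]]

Take x = uj: its D-coordinates are the j-th standard unit vector, so P e_j — column j of P — equals [uj]_B.
u1 = -g1 - g2 - g3, giving column 1 = [-1, -1, -1]; repeating for each j gives P = [[-1, 1, -1], [-1, -1, 2], [-1, -1, -1]].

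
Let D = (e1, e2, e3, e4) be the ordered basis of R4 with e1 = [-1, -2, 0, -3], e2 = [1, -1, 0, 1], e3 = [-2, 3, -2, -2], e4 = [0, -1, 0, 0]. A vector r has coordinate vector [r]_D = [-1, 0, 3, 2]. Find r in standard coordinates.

By definition r = -e1 + 0·e2 + 3e3 + 2e4.
Summing componentwise gives [-5, 9, -6, -3].

[-5, 9, -6, -3]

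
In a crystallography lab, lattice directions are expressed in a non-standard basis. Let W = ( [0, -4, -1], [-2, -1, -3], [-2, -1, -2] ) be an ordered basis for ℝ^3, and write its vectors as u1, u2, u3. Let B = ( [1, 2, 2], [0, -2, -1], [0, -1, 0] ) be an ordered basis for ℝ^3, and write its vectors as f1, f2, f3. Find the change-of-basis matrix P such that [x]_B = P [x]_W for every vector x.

[[0, -2, -2], [1, -1, -2], [2, -1, 1]]

Let M have columns uj and N have columns fj. Then for every x, N [x]_B = x = M [x]_W, so P = N^(-1) M.
Since det N = -1, N^(-1) has integer entries; multiplying gives P = [[0, -2, -2], [1, -1, -2], [2, -1, 1]].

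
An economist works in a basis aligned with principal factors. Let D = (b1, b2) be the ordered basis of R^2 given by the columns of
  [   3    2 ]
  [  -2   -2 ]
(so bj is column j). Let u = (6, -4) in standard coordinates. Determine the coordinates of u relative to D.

(2, 0)

[u]_D is the unique c with M c = u, where M has columns b1, b2.
System: 3c_1 + 2c_2 = 6, -2c_1 - 2c_2 = -4; solving gives c_1 = 2, c_2 = 0.
Check: 2b1 + 0·b2 = (6, -4).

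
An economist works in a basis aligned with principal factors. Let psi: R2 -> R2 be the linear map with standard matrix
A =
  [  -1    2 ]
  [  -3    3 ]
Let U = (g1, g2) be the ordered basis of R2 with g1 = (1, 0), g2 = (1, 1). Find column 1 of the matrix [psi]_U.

Compute psi(g1) = A g1 = (-1, -3) in standard coordinates.
Then write this in U-coordinates: solve for y in y_1 g1 + y_2 g2 = (-1, -3).
This gives y = (2, -3), which is column 1 of [psi]_U.

(2, -3)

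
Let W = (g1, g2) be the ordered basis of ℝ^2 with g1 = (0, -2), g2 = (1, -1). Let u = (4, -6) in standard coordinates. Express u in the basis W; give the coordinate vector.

[u]_W is the unique c with M c = u, where M has columns g1, g2.
System: 0c_1 + c_2 = 4, -2c_1 - c_2 = -6; solving gives c_1 = 1, c_2 = 4.
Check: g1 + 4g2 = (4, -6).

(1, 4)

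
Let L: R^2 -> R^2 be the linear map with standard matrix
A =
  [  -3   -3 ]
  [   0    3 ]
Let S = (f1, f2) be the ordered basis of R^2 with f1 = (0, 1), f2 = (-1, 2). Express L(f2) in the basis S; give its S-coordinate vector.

(0, 3)

Column 2 of [L]_S is the S-coordinate vector of L(f2).
In standard coordinates L(f2) = A f2 = (-3, 6).
Converting to S: (-3, 6) = 0·f1 + 3f2, so the coordinate vector is (0, 3).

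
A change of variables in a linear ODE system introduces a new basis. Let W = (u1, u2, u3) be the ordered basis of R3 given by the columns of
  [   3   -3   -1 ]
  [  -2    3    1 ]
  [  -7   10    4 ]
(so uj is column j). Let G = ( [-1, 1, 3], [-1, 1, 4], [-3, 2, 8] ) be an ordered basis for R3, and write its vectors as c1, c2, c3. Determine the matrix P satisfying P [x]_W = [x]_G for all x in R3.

Take x = uj: its W-coordinates are the j-th standard unit vector, so P e_j — column j of P — equals [uj]_G.
u1 = -c1 + c2 - c3, giving column 1 = [-1, 1, -1]; repeating for each j gives P = [[-1, 2, 0], [1, 1, 1], [-1, 0, 0]].

[[-1, 2, 0], [1, 1, 1], [-1, 0, 0]]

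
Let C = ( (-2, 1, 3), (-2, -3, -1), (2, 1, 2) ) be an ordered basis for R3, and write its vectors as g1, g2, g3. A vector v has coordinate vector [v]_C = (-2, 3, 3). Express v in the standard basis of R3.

The coordinates say v = -2g1 + 3g2 + 3g3; adding the scaled basis vectors gives (4, -8, -3).

(4, -8, -3)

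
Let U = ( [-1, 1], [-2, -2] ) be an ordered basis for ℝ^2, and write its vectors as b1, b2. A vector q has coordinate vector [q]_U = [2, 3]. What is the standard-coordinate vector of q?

[-8, -4]

The coordinates say q = 2b1 + 3b2; adding the scaled basis vectors gives [-8, -4].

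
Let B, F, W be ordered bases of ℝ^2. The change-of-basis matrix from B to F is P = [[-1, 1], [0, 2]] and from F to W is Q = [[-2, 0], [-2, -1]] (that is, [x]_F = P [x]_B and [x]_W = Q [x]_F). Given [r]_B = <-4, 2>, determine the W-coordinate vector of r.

<-12, -16>

Apply P to get F-coordinates <6, 4>, then Q to get W-coordinates.
The result is [r]_W = <-12, -16>.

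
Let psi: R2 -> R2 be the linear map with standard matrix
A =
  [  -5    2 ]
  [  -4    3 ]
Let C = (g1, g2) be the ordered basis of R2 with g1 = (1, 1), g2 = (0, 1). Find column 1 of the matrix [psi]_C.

(-3, 2)

Compute psi(g1) = A g1 = (-3, -1) in standard coordinates.
Then write this in C-coordinates: solve for y in y_1 g1 + y_2 g2 = (-3, -1).
This gives y = (-3, 2), which is column 1 of [psi]_C.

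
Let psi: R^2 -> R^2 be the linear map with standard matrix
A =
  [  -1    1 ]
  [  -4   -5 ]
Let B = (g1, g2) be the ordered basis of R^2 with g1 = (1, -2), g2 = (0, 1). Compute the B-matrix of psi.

[[-3, 1], [0, -3]]

The j-th column of [psi]_B is [psi(gj)]_B.
psi(g1) = A g1 = (-3, 6) = -3g1 + 0·g2, so column 1 is (-3, 0).
Repeating for g2 and assembling the columns gives [[-3, 1], [0, -3]].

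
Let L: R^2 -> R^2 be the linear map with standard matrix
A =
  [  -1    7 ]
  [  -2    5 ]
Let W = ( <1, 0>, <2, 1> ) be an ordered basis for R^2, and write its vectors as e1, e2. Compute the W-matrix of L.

[[3, 3], [-2, 1]]

The j-th column of [L]_W is [L(ej)]_W.
L(e1) = A e1 = <-1, -2> = 3e1 - 2e2, so column 1 is <3, -2>.
Repeating for e2 and assembling the columns gives [[3, 3], [-2, 1]].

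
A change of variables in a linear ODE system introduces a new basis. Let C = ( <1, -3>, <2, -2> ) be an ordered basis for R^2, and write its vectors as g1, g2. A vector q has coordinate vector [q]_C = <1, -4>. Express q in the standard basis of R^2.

By definition q = g1 - 4g2.
Summing componentwise gives <-7, 5>.

<-7, 5>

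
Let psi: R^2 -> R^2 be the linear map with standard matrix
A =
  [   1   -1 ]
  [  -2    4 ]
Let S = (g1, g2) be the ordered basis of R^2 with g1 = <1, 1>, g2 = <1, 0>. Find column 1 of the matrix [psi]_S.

<2, -2>

Column 1 of [psi]_S is the S-coordinate vector of psi(g1).
In standard coordinates psi(g1) = A g1 = <0, 2>.
Converting to S: <0, 2> = 2g1 - 2g2, so the coordinate vector is <2, -2>.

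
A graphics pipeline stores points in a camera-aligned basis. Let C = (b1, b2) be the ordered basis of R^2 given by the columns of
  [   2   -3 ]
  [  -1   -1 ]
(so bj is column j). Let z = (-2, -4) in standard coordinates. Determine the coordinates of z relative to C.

(2, 2)

We seek scalars with c_1 b1 + c_2 b2 = z; equivalently solve M c = z where the columns of M are b1, b2.
System: 2c_1 - 3c_2 = -2, -c_1 - c_2 = -4; solving gives c_1 = 2, c_2 = 2.
Check: 2b1 + 2b2 = (-2, -4).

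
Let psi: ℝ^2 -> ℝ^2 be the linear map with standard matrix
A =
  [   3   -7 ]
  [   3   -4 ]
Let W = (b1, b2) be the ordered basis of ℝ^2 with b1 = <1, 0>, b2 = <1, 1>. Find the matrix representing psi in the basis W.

Let P have columns b1, b2. Then [psi]_W = P^(-1) A P.
Here det P = 1, so P^(-1) is integer; computing A P first and then P^(-1)(A P) gives [[0, -3], [3, -1]].

[[0, -3], [3, -1]]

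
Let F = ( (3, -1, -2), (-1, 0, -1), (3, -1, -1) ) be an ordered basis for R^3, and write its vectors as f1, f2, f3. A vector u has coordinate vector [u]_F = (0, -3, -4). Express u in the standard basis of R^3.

The coordinates say u = 0·f1 - 3f2 - 4f3; adding the scaled basis vectors gives (-9, 4, 7).

(-9, 4, 7)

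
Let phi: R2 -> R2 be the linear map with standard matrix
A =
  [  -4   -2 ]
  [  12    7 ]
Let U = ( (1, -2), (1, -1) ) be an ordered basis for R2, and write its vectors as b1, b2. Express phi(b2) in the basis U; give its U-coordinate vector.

Column 2 of [phi]_U is the U-coordinate vector of phi(b2).
In standard coordinates phi(b2) = A b2 = (-2, 5).
Converting to U: (-2, 5) = -3b1 + b2, so the coordinate vector is (-3, 1).

(-3, 1)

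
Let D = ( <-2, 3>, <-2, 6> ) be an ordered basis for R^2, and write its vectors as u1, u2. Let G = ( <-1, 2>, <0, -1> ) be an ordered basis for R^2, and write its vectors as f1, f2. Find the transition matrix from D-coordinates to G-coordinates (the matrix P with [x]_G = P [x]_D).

[[2, 2], [1, -2]]

Let M have columns uj and N have columns fj. Then for every x, N [x]_G = x = M [x]_D, so P = N^(-1) M.
Since det N = 1, N^(-1) has integer entries; multiplying gives P = [[2, 2], [1, -2]].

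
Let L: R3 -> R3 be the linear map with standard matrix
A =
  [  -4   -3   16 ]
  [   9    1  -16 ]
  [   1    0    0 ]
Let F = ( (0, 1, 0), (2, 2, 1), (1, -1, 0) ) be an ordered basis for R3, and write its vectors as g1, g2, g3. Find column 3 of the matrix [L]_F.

Column 3 of [L]_F is the F-coordinate vector of L(g3).
In standard coordinates L(g3) = A g3 = (-1, 8, 1).
Converting to F: (-1, 8, 1) = 3g1 + g2 - 3g3, so the coordinate vector is (3, 1, -3).

(3, 1, -3)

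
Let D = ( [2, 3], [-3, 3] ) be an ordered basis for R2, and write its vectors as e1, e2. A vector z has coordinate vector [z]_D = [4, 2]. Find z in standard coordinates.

[2, 18]

z = M [z]_D, where M has columns e1, e2.
Carrying out the matrix-vector product, z = [2, 18].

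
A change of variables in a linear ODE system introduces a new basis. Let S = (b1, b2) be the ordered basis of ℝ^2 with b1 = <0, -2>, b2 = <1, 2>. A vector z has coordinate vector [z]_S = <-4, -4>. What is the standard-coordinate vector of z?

z = M [z]_S, where M has columns b1, b2.
Carrying out the matrix-vector product, z = <-4, 0>.

<-4, 0>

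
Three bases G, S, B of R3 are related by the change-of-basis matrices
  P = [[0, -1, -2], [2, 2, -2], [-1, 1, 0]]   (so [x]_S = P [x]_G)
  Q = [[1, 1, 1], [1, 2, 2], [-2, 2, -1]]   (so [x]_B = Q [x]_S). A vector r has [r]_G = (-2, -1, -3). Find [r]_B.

First [r]_S = P [r]_G = (7, 0, 1).
Then [r]_B = Q [r]_S = (8, 9, -15).

(8, 9, -15)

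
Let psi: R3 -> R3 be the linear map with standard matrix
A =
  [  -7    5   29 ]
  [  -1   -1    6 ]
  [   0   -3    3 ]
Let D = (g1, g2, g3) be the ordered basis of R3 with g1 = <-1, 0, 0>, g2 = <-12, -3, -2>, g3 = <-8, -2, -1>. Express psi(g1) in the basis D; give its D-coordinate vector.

<-3, 1, -2>

Column 1 of [psi]_D is the D-coordinate vector of psi(g1).
In standard coordinates psi(g1) = A g1 = <7, 1, 0>.
Converting to D: <7, 1, 0> = -3g1 + g2 - 2g3, so the coordinate vector is <-3, 1, -2>.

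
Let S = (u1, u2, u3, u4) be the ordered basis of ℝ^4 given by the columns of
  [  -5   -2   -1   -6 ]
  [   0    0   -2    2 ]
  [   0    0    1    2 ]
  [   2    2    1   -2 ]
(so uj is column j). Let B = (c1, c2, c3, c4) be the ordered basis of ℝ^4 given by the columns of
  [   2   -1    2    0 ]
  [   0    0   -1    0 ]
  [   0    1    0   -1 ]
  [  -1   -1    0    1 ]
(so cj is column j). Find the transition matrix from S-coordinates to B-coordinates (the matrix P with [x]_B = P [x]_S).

Column j of P is [uj]_B, since P maps S-coordinates to B-coordinates.
Expressing u1 in B: u1 = -2c1 + c2 + 0·c3 + c4, so column 1 of P is (-2, 1, 0, 1).
Doing the same for each uj gives P = [[-2, -2, -2, 0], [1, -2, 1, 2], [0, 0, 2, -2], [1, -2, 0, 0]].

[[-2, -2, -2, 0], [1, -2, 1, 2], [0, 0, 2, -2], [1, -2, 0, 0]]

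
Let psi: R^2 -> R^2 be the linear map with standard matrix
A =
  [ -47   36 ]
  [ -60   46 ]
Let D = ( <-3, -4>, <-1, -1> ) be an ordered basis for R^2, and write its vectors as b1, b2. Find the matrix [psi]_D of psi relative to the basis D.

With P the matrix whose columns are b1, b2, [psi]_D = P^(-1) A P.
Column by column: psi(b1) = A b1 = <-3, -4>; its D-coordinates <1, 0> give column 1.
Continuing for each basis vector yields [psi]_D = [[1, -3], [0, -2]].

[[1, -3], [0, -2]]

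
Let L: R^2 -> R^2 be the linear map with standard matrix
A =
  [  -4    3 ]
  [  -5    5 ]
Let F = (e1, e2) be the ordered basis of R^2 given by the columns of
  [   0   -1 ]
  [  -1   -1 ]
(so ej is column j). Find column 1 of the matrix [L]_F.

(2, 3)

Compute L(e1) = A e1 = (-3, -5) in standard coordinates.
Then write this in F-coordinates: solve for y in y_1 e1 + y_2 e2 = (-3, -5).
This gives y = (2, 3), which is column 1 of [L]_F.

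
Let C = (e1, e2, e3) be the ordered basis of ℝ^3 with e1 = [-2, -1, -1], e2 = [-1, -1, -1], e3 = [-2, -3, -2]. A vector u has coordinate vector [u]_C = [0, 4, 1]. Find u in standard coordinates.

The coordinates say u = 0·e1 + 4e2 + e3; adding the scaled basis vectors gives [-6, -7, -6].

[-6, -7, -6]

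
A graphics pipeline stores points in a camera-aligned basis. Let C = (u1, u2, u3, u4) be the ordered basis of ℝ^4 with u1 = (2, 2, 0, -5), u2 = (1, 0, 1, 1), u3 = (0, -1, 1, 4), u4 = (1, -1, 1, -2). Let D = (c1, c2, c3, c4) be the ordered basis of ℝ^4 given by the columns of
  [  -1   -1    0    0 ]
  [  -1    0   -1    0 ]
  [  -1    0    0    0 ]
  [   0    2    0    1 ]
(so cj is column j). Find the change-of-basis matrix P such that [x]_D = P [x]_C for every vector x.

[[0, -1, -1, -1], [-2, 0, 1, 0], [-2, 1, 2, 2], [-1, 1, 2, -2]]

Take x = uj: its C-coordinates are the j-th standard unit vector, so P e_j — column j of P — equals [uj]_D.
u1 = 0·c1 - 2c2 - 2c3 - c4, giving column 1 = (0, -2, -2, -1); repeating for each j gives P = [[0, -1, -1, -1], [-2, 0, 1, 0], [-2, 1, 2, 2], [-1, 1, 2, -2]].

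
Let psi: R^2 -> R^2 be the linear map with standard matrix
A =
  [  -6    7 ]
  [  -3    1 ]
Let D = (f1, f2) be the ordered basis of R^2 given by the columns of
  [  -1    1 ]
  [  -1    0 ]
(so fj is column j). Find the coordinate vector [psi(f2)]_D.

[3, -3]

Compute psi(f2) = A f2 = [-6, -3] in standard coordinates.
Then write this in D-coordinates: solve for y in y_1 f1 + y_2 f2 = [-6, -3].
This gives y = [3, -3], which is column 2 of [psi]_D.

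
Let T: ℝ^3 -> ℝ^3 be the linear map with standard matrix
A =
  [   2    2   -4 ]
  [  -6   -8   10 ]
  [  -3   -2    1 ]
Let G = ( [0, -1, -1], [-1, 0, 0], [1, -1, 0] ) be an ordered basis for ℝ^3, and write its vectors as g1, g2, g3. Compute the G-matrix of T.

[[-1, -3, 1], [1, -1, -3], [3, -3, -3]]

Let P have columns g1, ..., g3. Then [T]_G = P^(-1) A P.
Here det P = -1, so P^(-1) is integer; computing A P first and then P^(-1)(A P) gives [[-1, -3, 1], [1, -1, -3], [3, -3, -3]].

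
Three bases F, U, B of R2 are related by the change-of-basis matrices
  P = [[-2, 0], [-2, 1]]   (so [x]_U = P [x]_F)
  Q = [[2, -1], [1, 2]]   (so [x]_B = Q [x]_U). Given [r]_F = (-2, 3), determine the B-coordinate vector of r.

(1, 18)

Apply P to get U-coordinates (4, 7), then Q to get B-coordinates.
The result is [r]_B = (1, 18).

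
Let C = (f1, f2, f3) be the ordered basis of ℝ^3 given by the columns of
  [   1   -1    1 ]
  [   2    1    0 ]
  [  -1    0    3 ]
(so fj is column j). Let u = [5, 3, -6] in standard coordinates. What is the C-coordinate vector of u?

[3, -3, -1]

Write u = c_1 f1 + ... + c_3 f3 and solve for the c_i.
Gaussian elimination on [M | u] yields c = (3, -3, -1).
Check: 3f1 - 3f2 - f3 = [5, 3, -6].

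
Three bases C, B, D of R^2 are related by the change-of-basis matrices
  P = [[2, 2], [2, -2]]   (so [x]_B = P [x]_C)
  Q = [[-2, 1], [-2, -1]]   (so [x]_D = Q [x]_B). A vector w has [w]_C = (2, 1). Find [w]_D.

(-10, -14)

First [w]_B = P [w]_C = (6, 2).
Then [w]_D = Q [w]_B = (-10, -14).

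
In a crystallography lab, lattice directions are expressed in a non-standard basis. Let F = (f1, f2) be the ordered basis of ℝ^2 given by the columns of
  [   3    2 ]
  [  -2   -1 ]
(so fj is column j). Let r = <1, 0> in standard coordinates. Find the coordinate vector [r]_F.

<-1, 2>

We seek scalars with c_1 f1 + c_2 f2 = r; equivalently solve M c = r where the columns of M are f1, f2.
System: 3c_1 + 2c_2 = 1, -2c_1 - c_2 = 0; solving gives c_1 = -1, c_2 = 2.
Check: -f1 + 2f2 = <1, 0>.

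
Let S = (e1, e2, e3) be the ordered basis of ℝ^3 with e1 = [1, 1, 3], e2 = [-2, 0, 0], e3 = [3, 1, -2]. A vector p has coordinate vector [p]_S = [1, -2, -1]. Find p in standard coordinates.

p = M [p]_S, where M has columns e1, ..., e3.
Carrying out the matrix-vector product, p = [2, 0, 5].

[2, 0, 5]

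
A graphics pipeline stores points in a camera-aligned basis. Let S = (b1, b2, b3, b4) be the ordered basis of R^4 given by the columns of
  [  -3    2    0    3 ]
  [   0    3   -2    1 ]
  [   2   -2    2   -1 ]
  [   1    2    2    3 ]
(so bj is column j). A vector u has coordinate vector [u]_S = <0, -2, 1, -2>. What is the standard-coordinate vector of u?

By definition u = 0·b1 - 2b2 + b3 - 2b4.
Summing componentwise gives <-10, -10, 8, -8>.

<-10, -10, 8, -8>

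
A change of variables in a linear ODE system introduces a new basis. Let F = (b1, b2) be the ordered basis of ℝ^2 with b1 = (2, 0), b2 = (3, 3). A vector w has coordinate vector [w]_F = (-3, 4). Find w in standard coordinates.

The coordinates say w = -3b1 + 4b2; adding the scaled basis vectors gives (6, 12).

(6, 12)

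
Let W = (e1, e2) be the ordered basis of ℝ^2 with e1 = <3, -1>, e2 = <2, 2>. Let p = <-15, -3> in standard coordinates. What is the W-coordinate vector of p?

[p]_W is the unique c with M c = p, where M has columns e1, e2.
System: 3c_1 + 2c_2 = -15, -c_1 + 2c_2 = -3; solving gives c_1 = -3, c_2 = -3.
Check: -3e1 - 3e2 = <-15, -3>.

<-3, -3>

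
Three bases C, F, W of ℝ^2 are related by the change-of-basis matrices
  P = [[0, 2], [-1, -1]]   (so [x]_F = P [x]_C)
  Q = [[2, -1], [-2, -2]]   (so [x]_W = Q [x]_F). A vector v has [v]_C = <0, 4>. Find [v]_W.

<20, -8>

First [v]_F = P [v]_C = <8, -4>.
Then [v]_W = Q [v]_F = <20, -8>.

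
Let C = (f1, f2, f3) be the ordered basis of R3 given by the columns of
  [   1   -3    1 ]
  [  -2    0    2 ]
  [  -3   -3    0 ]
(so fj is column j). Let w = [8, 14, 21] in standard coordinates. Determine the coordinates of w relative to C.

We seek scalars with c_1 f1 + ... + c_3 f3 = w; equivalently solve M c = w where the columns of M are f1, ..., f3.
Gaussian elimination on [M | w] yields c = (-4, -3, 3).
Check: -4f1 - 3f2 + 3f3 = [8, 14, 21].

[-4, -3, 3]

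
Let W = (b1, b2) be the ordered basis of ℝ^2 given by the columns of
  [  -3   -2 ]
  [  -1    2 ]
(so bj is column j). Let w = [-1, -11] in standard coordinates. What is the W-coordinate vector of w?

[3, -4]

[w]_W is the unique c with M c = w, where M has columns b1, b2.
System: -3c_1 - 2c_2 = -1, -c_1 + 2c_2 = -11; solving gives c_1 = 3, c_2 = -4.
Check: 3b1 - 4b2 = [-1, -11].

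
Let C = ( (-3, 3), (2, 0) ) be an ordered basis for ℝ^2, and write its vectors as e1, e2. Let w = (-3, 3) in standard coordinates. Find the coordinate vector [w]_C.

(1, 0)

[w]_C is the unique c with M c = w, where M has columns e1, e2.
System: -3c_1 + 2c_2 = -3, 3c_1 + 0c_2 = 3; solving gives c_1 = 1, c_2 = 0.
Check: e1 + 0·e2 = (-3, 3).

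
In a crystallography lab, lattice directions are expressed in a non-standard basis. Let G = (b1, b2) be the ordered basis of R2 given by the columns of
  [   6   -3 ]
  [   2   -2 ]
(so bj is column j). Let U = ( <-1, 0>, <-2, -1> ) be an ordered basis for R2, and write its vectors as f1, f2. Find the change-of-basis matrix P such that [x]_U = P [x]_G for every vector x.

Take x = bj: its G-coordinates are the j-th standard unit vector, so P e_j — column j of P — equals [bj]_U.
b1 = -2f1 - 2f2, giving column 1 = <-2, -2>; repeating for each j gives P = [[-2, -1], [-2, 2]].

[[-2, -1], [-2, 2]]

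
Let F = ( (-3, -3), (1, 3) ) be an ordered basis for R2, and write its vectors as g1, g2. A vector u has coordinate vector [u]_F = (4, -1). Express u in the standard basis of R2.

(-13, -15)

The coordinates say u = 4g1 - g2; adding the scaled basis vectors gives (-13, -15).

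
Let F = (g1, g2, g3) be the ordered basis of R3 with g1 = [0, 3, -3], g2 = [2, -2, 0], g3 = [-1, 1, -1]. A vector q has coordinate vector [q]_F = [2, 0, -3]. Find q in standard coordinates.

[3, 3, -3]

q = M [q]_F, where M has columns g1, ..., g3.
Carrying out the matrix-vector product, q = [3, 3, -3].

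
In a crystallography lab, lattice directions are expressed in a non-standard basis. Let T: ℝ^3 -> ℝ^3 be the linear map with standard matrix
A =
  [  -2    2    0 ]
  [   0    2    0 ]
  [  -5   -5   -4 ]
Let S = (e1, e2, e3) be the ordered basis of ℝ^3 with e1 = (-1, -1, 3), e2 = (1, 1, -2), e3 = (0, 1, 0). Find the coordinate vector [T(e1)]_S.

Compute T(e1) = A e1 = (0, -2, -2) in standard coordinates.
Then write this in S-coordinates: solve for y in y_1 e1 + ... + y_3 e3 = (0, -2, -2).
This gives y = (-2, -2, -2), which is column 1 of [T]_S.

(-2, -2, -2)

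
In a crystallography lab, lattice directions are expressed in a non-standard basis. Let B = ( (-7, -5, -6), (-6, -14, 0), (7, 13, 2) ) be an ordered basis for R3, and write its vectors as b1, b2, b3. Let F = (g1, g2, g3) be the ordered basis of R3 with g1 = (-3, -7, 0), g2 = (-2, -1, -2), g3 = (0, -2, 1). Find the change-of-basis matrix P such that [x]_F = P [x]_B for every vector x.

Let M have columns bj and N have columns gj. Then for every x, N [x]_F = x = M [x]_B, so P = N^(-1) M.
Since det N = 1, N^(-1) has integer entries; multiplying gives P = [[1, 2, -1], [2, 0, -2], [-2, 0, -2]].

[[1, 2, -1], [2, 0, -2], [-2, 0, -2]]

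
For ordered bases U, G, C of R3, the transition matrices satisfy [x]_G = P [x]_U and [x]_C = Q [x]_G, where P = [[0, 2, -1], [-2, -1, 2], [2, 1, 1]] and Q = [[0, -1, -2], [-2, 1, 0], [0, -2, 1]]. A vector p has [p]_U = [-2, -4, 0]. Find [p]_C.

First [p]_G = P [p]_U = [-8, 8, -8].
Then [p]_C = Q [p]_G = [8, 24, -24].

[8, 24, -24]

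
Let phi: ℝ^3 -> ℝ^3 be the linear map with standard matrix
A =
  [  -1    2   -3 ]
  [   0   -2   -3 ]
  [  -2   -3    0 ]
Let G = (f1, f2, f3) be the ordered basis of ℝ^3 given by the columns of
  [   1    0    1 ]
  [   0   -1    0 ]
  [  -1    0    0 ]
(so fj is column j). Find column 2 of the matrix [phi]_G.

Compute phi(f2) = A f2 = <-2, 2, 3> in standard coordinates.
Then write this in G-coordinates: solve for y in y_1 f1 + ... + y_3 f3 = <-2, 2, 3>.
This gives y = <-3, -2, 1>, which is column 2 of [phi]_G.

<-3, -2, 1>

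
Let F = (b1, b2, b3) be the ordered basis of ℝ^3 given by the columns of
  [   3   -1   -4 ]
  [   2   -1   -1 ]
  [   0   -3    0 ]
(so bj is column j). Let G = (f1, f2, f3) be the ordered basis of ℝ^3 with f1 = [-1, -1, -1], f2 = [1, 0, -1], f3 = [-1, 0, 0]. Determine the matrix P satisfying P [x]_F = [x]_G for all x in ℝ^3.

Column j of P is [bj]_G, since P maps F-coordinates to G-coordinates.
Expressing b1 in G: b1 = -2f1 + 2f2 + f3, so column 1 of P is [-2, 2, 1].
Doing the same for each bj gives P = [[-2, 1, 1], [2, 2, -1], [1, 2, 2]].

[[-2, 1, 1], [2, 2, -1], [1, 2, 2]]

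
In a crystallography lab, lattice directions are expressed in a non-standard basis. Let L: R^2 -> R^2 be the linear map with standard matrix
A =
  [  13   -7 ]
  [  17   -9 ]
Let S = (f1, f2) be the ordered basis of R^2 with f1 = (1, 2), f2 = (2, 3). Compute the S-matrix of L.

[[1, -1], [-1, 3]]

With P the matrix whose columns are f1, f2, [L]_S = P^(-1) A P.
Column by column: L(f1) = A f1 = (-1, -1); its S-coordinates (1, -1) give column 1.
Continuing for each basis vector yields [L]_S = [[1, -1], [-1, 3]].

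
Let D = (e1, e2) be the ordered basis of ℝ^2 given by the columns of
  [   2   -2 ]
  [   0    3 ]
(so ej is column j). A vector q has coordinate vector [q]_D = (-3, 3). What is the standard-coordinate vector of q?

q = M [q]_D, where M has columns e1, e2.
Carrying out the matrix-vector product, q = (-12, 9).

(-12, 9)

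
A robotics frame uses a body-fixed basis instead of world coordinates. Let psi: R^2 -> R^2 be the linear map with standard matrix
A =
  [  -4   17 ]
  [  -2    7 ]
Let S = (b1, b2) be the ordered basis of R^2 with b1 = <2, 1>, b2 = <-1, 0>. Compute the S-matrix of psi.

[[3, 2], [-3, 0]]

Let P have columns b1, b2. Then [psi]_S = P^(-1) A P.
Here det P = 1, so P^(-1) is integer; computing A P first and then P^(-1)(A P) gives [[3, 2], [-3, 0]].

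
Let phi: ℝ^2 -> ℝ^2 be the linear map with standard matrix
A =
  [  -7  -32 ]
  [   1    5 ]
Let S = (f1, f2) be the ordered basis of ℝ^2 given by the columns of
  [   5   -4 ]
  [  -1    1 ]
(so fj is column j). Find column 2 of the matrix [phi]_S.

<0, 1>

Column 2 of [phi]_S is the S-coordinate vector of phi(f2).
In standard coordinates phi(f2) = A f2 = <-4, 1>.
Converting to S: <-4, 1> = 0·f1 + f2, so the coordinate vector is <0, 1>.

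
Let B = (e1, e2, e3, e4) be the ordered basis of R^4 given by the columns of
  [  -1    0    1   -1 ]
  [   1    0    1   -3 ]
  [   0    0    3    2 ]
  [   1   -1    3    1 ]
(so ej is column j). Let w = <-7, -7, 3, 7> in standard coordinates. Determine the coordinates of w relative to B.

<3, -4, -1, 3>

We seek scalars with c_1 e1 + ... + c_4 e4 = w; equivalently solve M c = w where the columns of M are e1, ..., e4.
Row-reducing the augmented matrix [M | w] gives c = (3, -4, -1, 3).
Check: 3e1 - 4e2 - e3 + 3e4 = <-7, -7, 3, 7>.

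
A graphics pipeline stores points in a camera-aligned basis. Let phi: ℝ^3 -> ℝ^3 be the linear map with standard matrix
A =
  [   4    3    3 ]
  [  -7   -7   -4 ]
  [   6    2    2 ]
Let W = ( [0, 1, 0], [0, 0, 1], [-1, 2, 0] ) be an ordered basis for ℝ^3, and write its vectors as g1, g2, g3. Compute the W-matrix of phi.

Let P have columns g1, ..., g3. Then [phi]_W = P^(-1) A P.
Here det P = -1, so P^(-1) is integer; computing A P first and then P^(-1)(A P) gives [[-1, 2, -3], [2, 2, -2], [-3, -3, -2]].

[[-1, 2, -3], [2, 2, -2], [-3, -3, -2]]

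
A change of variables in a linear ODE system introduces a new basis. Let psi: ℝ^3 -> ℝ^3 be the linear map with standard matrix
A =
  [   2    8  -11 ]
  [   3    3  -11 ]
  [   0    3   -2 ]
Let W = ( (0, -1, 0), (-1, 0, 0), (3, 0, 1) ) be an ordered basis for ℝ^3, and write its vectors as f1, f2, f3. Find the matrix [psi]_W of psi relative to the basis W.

With P the matrix whose columns are f1, ..., f3, [psi]_W = P^(-1) A P.
Column by column: psi(f1) = A f1 = (-8, -3, -3); its W-coordinates (3, -1, -3) give column 1.
Continuing for each basis vector yields [psi]_W = [[3, 3, 2], [-1, 2, -1], [-3, 0, -2]].

[[3, 3, 2], [-1, 2, -1], [-3, 0, -2]]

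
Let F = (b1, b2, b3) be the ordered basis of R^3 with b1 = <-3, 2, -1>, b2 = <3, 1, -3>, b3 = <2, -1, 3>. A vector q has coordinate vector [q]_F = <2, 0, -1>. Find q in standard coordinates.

<-8, 5, -5>

The coordinates say q = 2b1 + 0·b2 - b3; adding the scaled basis vectors gives <-8, 5, -5>.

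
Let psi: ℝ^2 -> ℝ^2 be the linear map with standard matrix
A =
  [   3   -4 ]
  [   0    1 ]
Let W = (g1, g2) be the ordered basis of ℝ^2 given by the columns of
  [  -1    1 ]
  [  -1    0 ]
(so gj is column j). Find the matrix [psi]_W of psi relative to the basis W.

[[1, 0], [2, 3]]

The j-th column of [psi]_W is [psi(gj)]_W.
psi(g1) = A g1 = (1, -1) = g1 + 2g2, so column 1 is (1, 2).
Repeating for g2 and assembling the columns gives [[1, 0], [2, 3]].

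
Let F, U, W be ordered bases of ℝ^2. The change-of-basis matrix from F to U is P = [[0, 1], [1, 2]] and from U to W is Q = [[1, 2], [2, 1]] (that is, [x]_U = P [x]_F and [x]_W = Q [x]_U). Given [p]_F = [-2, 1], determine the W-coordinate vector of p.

First [p]_U = P [p]_F = [1, 0].
Then [p]_W = Q [p]_U = [1, 2].

[1, 2]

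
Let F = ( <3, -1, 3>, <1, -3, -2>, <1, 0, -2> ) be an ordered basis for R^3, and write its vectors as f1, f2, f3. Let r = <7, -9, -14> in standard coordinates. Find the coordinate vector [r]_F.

[r]_F is the unique c with M c = r, where M has columns f1, ..., f3.
Gaussian elimination on [M | r] yields c = (0, 3, 4).
Check: 0·f1 + 3f2 + 4f3 = <7, -9, -14>.

<0, 3, 4>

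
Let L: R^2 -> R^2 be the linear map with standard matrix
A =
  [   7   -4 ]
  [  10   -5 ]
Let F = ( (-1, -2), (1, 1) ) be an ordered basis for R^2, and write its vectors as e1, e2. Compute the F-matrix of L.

The j-th column of [L]_F is [L(ej)]_F.
L(e1) = A e1 = (1, 0) = e1 + 2e2, so column 1 is (1, 2).
Repeating for e2 and assembling the columns gives [[1, -2], [2, 1]].

[[1, -2], [2, 1]]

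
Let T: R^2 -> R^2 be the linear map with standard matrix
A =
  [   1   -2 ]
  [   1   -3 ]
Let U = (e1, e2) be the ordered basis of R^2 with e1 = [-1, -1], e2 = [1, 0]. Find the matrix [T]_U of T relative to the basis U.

The j-th column of [T]_U is [T(ej)]_U.
T(e1) = A e1 = [1, 2] = -2e1 - e2, so column 1 is [-2, -1].
Repeating for e2 and assembling the columns gives [[-2, -1], [-1, 0]].

[[-2, -1], [-1, 0]]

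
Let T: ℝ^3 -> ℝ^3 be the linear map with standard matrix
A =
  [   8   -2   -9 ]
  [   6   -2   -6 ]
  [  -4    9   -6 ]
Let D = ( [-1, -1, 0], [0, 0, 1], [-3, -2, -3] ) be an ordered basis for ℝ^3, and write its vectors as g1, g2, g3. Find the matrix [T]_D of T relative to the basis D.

With P the matrix whose columns are g1, ..., g3, [T]_D = P^(-1) A P.
Column by column: T(g1) = A g1 = [-6, -4, -5]; its D-coordinates [0, 1, 2] give column 1.
Continuing for each basis vector yields [T]_D = [[0, 0, 2], [1, 3, 3], [2, 3, -3]].

[[0, 0, 2], [1, 3, 3], [2, 3, -3]]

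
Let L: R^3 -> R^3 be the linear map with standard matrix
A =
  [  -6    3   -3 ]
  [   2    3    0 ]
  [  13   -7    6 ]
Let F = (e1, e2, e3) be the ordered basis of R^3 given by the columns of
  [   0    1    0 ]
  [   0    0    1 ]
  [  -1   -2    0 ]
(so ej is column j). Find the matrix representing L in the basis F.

Let P have columns e1, ..., e3. Then [L]_F = P^(-1) A P.
Here det P = -1, so P^(-1) is integer; computing A P first and then P^(-1)(A P) gives [[0, -1, 1], [3, 0, 3], [0, 2, 3]].

[[0, -1, 1], [3, 0, 3], [0, 2, 3]]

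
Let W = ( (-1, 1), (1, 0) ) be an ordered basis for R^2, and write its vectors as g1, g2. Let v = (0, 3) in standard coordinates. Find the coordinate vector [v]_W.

We seek scalars with c_1 g1 + c_2 g2 = v; equivalently solve M c = v where the columns of M are g1, g2.
System: -c_1 + c_2 = 0, c_1 + 0c_2 = 3; solving gives c_1 = 3, c_2 = 3.
Check: 3g1 + 3g2 = (0, 3).

(3, 3)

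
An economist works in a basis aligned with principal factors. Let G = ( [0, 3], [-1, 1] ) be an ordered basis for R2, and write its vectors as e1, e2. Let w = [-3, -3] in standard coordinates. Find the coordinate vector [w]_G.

[-2, 3]

We seek scalars with c_1 e1 + c_2 e2 = w; equivalently solve M c = w where the columns of M are e1, e2.
System: 0c_1 - c_2 = -3, 3c_1 + c_2 = -3; solving gives c_1 = -2, c_2 = 3.
Check: -2e1 + 3e2 = [-3, -3].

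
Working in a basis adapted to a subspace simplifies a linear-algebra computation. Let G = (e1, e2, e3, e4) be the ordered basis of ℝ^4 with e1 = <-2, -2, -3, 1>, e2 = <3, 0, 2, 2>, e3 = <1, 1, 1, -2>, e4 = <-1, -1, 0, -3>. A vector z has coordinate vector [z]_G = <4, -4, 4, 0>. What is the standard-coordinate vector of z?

<-16, -4, -16, -12>

By definition z = 4e1 - 4e2 + 4e3 + 0·e4.
Summing componentwise gives <-16, -4, -16, -12>.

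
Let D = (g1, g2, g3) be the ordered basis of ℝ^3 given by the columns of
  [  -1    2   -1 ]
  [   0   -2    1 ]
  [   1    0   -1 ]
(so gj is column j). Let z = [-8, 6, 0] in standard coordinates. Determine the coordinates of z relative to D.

[2, -2, 2]

[z]_D is the unique c with M c = z, where M has columns g1, ..., g3.
Gaussian elimination on [M | z] yields c = (2, -2, 2).
Check: 2g1 - 2g2 + 2g3 = [-8, 6, 0].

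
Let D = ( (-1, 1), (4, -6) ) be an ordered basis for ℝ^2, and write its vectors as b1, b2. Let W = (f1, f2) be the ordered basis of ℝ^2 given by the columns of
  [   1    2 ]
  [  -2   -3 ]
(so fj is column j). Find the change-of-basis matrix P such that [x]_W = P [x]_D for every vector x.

[[1, 0], [-1, 2]]

Column j of P is [bj]_W, since P maps D-coordinates to W-coordinates.
Expressing b1 in W: b1 = f1 - f2, so column 1 of P is (1, -1).
Doing the same for each bj gives P = [[1, 0], [-1, 2]].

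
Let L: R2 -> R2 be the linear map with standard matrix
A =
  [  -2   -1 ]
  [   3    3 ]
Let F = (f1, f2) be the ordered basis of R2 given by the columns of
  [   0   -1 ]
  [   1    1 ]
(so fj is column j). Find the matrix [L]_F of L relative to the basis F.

The j-th column of [L]_F is [L(fj)]_F.
L(f1) = A f1 = <-1, 3> = 2f1 + f2, so column 1 is <2, 1>.
Repeating for f2 and assembling the columns gives [[2, 1], [1, -1]].

[[2, 1], [1, -1]]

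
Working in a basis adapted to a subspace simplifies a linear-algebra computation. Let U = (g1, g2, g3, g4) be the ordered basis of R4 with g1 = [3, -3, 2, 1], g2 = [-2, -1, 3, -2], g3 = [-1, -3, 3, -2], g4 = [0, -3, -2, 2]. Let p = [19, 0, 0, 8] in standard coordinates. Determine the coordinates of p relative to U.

[4, -3, -1, -2]

We seek scalars with c_1 g1 + ... + c_4 g4 = p; equivalently solve M c = p where the columns of M are g1, ..., g4.
Row-reducing the augmented matrix [M | p] gives c = (4, -3, -1, -2).
Check: 4g1 - 3g2 - g3 - 2g4 = [19, 0, 0, 8].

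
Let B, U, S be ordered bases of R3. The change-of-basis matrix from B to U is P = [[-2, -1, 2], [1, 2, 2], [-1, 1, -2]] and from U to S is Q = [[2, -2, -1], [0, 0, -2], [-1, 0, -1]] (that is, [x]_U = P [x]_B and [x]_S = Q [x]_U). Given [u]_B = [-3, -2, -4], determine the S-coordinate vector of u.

[21, -18, -9]

First [u]_U = P [u]_B = [0, -15, 9].
Then [u]_S = Q [u]_U = [21, -18, -9].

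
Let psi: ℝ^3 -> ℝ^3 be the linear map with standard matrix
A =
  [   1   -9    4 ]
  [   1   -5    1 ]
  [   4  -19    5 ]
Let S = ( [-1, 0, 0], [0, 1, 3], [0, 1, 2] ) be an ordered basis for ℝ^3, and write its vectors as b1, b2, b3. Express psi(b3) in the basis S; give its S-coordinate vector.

[1, -3, 0]

Compute psi(b3) = A b3 = [-1, -3, -9] in standard coordinates.
Then write this in S-coordinates: solve for y in y_1 b1 + ... + y_3 b3 = [-1, -3, -9].
This gives y = [1, -3, 0], which is column 3 of [psi]_S.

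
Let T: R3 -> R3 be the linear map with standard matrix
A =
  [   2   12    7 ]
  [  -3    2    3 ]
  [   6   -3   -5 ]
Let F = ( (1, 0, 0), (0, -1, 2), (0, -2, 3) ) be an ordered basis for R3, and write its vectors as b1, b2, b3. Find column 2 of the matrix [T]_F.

(2, -2, -1)

Column 2 of [T]_F is the F-coordinate vector of T(b2).
In standard coordinates T(b2) = A b2 = (2, 4, -7).
Converting to F: (2, 4, -7) = 2b1 - 2b2 - b3, so the coordinate vector is (2, -2, -1).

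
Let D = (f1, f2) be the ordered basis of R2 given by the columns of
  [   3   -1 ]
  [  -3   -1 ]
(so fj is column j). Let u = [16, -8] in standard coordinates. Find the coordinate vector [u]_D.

[4, -4]

Write u = c_1 f1 + c_2 f2 and solve for the c_i.
System: 3c_1 - c_2 = 16, -3c_1 - c_2 = -8; solving gives c_1 = 4, c_2 = -4.
Check: 4f1 - 4f2 = [16, -8].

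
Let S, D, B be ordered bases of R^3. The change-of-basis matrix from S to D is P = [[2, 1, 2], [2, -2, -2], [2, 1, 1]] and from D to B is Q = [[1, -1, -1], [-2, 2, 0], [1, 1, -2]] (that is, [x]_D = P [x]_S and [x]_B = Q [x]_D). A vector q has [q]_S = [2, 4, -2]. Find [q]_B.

First [q]_D = P [q]_S = [4, 0, 6].
Then [q]_B = Q [q]_D = [-2, -8, -8].

[-2, -8, -8]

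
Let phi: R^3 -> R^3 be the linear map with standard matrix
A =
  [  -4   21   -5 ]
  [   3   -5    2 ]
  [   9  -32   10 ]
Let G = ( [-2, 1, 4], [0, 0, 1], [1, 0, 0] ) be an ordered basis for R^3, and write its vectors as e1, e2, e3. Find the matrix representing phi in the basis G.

Let P have columns e1, ..., e3. Then [phi]_G = P^(-1) A P.
Here det P = 1, so P^(-1) is integer; computing A P first and then P^(-1)(A P) gives [[-3, 2, 3], [2, 2, -3], [3, -1, 2]].

[[-3, 2, 3], [2, 2, -3], [3, -1, 2]]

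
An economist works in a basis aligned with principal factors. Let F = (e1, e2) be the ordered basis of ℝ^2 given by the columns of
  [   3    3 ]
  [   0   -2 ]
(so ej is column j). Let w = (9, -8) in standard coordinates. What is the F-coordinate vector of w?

[w]_F is the unique c with M c = w, where M has columns e1, e2.
System: 3c_1 + 3c_2 = 9, 0c_1 - 2c_2 = -8; solving gives c_1 = -1, c_2 = 4.
Check: -e1 + 4e2 = (9, -8).

(-1, 4)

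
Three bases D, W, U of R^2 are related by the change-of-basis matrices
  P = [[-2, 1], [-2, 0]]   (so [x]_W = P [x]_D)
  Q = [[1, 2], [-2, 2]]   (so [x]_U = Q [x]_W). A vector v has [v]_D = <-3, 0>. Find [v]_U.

Apply P to get W-coordinates <6, 6>, then Q to get U-coordinates.
The result is [v]_U = <18, 0>.

<18, 0>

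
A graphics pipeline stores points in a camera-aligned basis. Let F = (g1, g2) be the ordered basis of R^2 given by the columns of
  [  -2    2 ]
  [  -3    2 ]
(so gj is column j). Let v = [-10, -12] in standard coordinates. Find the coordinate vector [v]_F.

[2, -3]

[v]_F is the unique c with M c = v, where M has columns g1, g2.
System: -2c_1 + 2c_2 = -10, -3c_1 + 2c_2 = -12; solving gives c_1 = 2, c_2 = -3.
Check: 2g1 - 3g2 = [-10, -12].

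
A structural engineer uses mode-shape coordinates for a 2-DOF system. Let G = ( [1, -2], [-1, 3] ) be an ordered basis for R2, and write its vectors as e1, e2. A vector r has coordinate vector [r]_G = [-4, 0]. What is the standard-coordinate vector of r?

[-4, 8]

The coordinates say r = -4e1 + 0·e2; adding the scaled basis vectors gives [-4, 8].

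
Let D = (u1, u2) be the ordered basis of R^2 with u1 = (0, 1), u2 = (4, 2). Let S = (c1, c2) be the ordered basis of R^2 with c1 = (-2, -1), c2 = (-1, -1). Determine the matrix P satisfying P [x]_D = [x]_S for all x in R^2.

[[1, -2], [-2, 0]]

Let M have columns uj and N have columns cj. Then for every x, N [x]_S = x = M [x]_D, so P = N^(-1) M.
Since det N = 1, N^(-1) has integer entries; multiplying gives P = [[1, -2], [-2, 0]].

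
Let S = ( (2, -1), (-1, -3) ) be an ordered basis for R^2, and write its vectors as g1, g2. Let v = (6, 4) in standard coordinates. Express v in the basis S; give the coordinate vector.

(2, -2)

We seek scalars with c_1 g1 + c_2 g2 = v; equivalently solve M c = v where the columns of M are g1, g2.
System: 2c_1 - c_2 = 6, -c_1 - 3c_2 = 4; solving gives c_1 = 2, c_2 = -2.
Check: 2g1 - 2g2 = (6, 4).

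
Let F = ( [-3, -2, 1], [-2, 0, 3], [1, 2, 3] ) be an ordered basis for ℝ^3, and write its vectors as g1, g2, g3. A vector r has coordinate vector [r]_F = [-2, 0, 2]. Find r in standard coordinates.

[8, 8, 4]

The coordinates say r = -2g1 + 0·g2 + 2g3; adding the scaled basis vectors gives [8, 8, 4].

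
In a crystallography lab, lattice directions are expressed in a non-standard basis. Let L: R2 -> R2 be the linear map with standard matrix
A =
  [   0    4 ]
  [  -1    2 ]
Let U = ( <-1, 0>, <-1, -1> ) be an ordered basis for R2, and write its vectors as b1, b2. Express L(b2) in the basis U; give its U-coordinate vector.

<3, 1>

Column 2 of [L]_U is the U-coordinate vector of L(b2).
In standard coordinates L(b2) = A b2 = <-4, -1>.
Converting to U: <-4, -1> = 3b1 + b2, so the coordinate vector is <3, 1>.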